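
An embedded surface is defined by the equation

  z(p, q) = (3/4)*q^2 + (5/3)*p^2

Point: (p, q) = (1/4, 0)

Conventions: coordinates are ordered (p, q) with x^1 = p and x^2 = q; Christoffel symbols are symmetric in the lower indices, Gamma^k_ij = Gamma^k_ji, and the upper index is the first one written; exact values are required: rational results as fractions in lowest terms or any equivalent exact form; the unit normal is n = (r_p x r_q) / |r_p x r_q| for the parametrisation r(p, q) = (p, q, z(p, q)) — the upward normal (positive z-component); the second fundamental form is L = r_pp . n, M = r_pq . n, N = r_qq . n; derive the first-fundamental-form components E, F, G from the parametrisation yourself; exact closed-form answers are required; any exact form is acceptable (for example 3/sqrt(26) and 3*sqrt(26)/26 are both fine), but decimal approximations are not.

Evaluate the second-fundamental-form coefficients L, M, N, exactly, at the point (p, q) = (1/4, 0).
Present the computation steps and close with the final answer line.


z_p = 5/6, z_q = 0, z_pp = 10/3, z_pq = 0, z_qq = 3/2
E = 61/36, F = 0, G = 1; answer radicand W^2 = 61/36
unnormalised second-form numerators: l = 10/3, m = 0, n = 3/2; L = l/sqrt(61/36), and similarly M = m/sqrt(W^2), N = n/sqrt(W^2)

Answer: L = 20*sqrt(61)/61, M = 0, N = 9*sqrt(61)/61


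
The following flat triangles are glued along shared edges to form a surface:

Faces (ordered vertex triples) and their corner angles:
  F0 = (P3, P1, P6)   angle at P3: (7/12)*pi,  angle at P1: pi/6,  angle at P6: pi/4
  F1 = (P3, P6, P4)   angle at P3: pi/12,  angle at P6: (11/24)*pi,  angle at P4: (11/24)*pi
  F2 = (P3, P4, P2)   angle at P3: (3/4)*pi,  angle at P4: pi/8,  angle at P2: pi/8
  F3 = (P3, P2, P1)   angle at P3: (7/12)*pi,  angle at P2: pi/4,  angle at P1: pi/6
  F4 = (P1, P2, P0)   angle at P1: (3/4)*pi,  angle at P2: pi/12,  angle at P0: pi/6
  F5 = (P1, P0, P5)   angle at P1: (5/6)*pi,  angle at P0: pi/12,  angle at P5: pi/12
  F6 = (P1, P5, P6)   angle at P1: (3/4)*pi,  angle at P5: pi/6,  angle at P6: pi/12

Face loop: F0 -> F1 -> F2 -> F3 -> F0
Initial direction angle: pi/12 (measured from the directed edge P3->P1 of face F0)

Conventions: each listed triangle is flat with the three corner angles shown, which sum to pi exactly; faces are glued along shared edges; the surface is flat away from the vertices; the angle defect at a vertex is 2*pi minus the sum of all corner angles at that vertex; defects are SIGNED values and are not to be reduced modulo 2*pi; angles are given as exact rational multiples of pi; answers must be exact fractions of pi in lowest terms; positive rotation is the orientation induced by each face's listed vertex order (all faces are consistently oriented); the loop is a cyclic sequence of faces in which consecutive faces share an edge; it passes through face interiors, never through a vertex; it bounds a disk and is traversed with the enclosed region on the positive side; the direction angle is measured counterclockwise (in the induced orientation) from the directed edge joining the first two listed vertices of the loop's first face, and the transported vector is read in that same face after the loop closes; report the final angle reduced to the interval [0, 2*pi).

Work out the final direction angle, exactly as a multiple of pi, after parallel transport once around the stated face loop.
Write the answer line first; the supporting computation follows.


Answer: final direction angle = pi/12

enclosed vertex P3: corner angles sum to 2*pi, defect = 2*pi - 2*pi = 0
adding the enclosed defects to the starting angle (mod 2*pi, induced orientation) gives the holonomy
final angle = pi/12 + 0 = pi/12 (mod 2*pi)


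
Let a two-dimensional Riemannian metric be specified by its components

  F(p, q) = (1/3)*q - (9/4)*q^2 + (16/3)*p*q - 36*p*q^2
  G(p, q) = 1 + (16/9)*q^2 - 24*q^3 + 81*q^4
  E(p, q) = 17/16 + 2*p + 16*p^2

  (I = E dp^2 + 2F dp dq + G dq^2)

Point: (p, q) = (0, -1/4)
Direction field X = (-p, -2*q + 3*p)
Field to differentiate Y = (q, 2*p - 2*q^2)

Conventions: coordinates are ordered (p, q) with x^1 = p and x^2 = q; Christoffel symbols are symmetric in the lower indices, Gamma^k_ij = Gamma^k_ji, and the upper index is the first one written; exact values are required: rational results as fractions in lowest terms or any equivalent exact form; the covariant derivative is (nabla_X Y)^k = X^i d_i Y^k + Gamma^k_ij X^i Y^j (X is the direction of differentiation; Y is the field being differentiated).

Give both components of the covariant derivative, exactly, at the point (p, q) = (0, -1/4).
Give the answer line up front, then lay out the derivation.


Answer: (nabla_X Y)^p = 3877/8594, (nabla_X Y)^q = 2901/4297

E = 17/16, F = -43/192, G = 4153/2304 at the point
E_p = 2, E_q = 0, F_p = -43/12, F_q = 35/24, G_p = 0, G_q = -1505/144
EG - F^2 = 4297/2304;  g^inv = (2304/4297) * [[4153/2304, 43/192], [43/192, 17/16]]
first-kind symbols [ij,l] = (1/2)(d_i g_jl + d_j g_il - d_l g_ij): [pp,p] = E_p/2 = 1, [pp,q] = F_p - E_q/2 = -43/12, [pq,p] = E_q/2 = 0, [pq,q] = G_p/2 = 0, [qq,p] = F_q - G_p/2 = 35/24, [qq,q] = G_q/2 = -1505/288
Gamma^p_ij = (G*[ij,p] - F*[ij,q])/(EG - F^2), Gamma^q_ij = (E*[ij,q] - F*[ij,p])/(EG - F^2)
Gamma_ppp = 2304/4297, Gamma_ppq = 0, Gamma_pqq = 3360/4297, Gamma_qpp = -8256/4297, Gamma_qpq = 0, Gamma_qqq = -12040/4297
X = (0, 1/2), Y = (-1/4, -1/8) at the point


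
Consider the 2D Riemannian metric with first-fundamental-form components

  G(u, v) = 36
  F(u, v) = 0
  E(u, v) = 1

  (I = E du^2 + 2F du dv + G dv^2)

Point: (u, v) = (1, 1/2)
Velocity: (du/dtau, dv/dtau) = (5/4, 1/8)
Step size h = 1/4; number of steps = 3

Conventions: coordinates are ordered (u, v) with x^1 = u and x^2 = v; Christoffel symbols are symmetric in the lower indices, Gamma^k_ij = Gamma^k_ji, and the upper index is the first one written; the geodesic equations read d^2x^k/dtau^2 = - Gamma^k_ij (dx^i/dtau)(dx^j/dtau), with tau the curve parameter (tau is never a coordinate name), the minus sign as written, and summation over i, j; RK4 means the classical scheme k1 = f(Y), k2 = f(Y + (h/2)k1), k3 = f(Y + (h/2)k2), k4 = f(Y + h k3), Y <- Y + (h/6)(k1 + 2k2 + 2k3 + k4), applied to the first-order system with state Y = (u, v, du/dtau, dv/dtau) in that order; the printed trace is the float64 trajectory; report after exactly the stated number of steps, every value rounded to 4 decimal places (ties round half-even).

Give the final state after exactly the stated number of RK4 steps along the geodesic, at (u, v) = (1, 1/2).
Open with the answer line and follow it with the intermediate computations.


Answer: u = 1.9375, v = 0.5938, du/dtau = 1.2500, dv/dtau = 0.1250

f(Y) = (du/dtau, dv/dtau, -Gamma^u_ij Y'^i Y'^j, -Gamma^v_ij Y'^i Y'^j) with the Gammas evaluated at the stage position; h = 0.250000; intermediate values shown to 6 dp
step 0: u = 1.0000, v = 0.5000, du/dtau = 1.2500, dv/dtau = 0.1250
step 1:
  k1: at (u, v) = (1.000000, 0.500000), (du/dtau, dv/dtau) = (1.250000, 0.125000); Gamma_uuu = 0.000000, Gamma_uuv = 0.000000, Gamma_uvv = 0.000000, Gamma_vuu = 0.000000, Gamma_vuv = 0.000000, Gamma_vvv = 0.000000; k1 = (1.250000, 0.125000, 0.000000, 0.000000)
  k2: at (u, v) = (1.156250, 0.515625), (du/dtau, dv/dtau) = (1.250000, 0.125000); Gamma_uuu = 0.000000, Gamma_uuv = 0.000000, Gamma_uvv = 0.000000, Gamma_vuu = 0.000000, Gamma_vuv = 0.000000, Gamma_vvv = 0.000000; k2 = (1.250000, 0.125000, 0.000000, 0.000000)
  k3: at (u, v) = (1.156250, 0.515625), (du/dtau, dv/dtau) = (1.250000, 0.125000); Gamma_uuu = 0.000000, Gamma_uuv = 0.000000, Gamma_uvv = 0.000000, Gamma_vuu = 0.000000, Gamma_vuv = 0.000000, Gamma_vvv = 0.000000; k3 = (1.250000, 0.125000, 0.000000, 0.000000)
  k4: at (u, v) = (1.312500, 0.531250), (du/dtau, dv/dtau) = (1.250000, 0.125000); Gamma_uuu = 0.000000, Gamma_uuv = 0.000000, Gamma_uvv = 0.000000, Gamma_vuu = 0.000000, Gamma_vuv = 0.000000, Gamma_vvv = 0.000000; k4 = (1.250000, 0.125000, 0.000000, 0.000000)
  Y <- Y + (h/6)(k1 + 2k2 + 2k3 + k4): u = 1.3125, v = 0.5312, du/dtau = 1.2500, dv/dtau = 0.1250
step 2:
  k1: at (u, v) = (1.312500, 0.531250), (du/dtau, dv/dtau) = (1.250000, 0.125000); Gamma_uuu = 0.000000, Gamma_uuv = 0.000000, Gamma_uvv = 0.000000, Gamma_vuu = 0.000000, Gamma_vuv = 0.000000, Gamma_vvv = 0.000000; k1 = (1.250000, 0.125000, 0.000000, 0.000000)
  k2: at (u, v) = (1.468750, 0.546875), (du/dtau, dv/dtau) = (1.250000, 0.125000); Gamma_uuu = 0.000000, Gamma_uuv = 0.000000, Gamma_uvv = 0.000000, Gamma_vuu = 0.000000, Gamma_vuv = 0.000000, Gamma_vvv = 0.000000; k2 = (1.250000, 0.125000, 0.000000, 0.000000)
  k3: at (u, v) = (1.468750, 0.546875), (du/dtau, dv/dtau) = (1.250000, 0.125000); Gamma_uuu = 0.000000, Gamma_uuv = 0.000000, Gamma_uvv = 0.000000, Gamma_vuu = 0.000000, Gamma_vuv = 0.000000, Gamma_vvv = 0.000000; k3 = (1.250000, 0.125000, 0.000000, 0.000000)
  k4: at (u, v) = (1.625000, 0.562500), (du/dtau, dv/dtau) = (1.250000, 0.125000); Gamma_uuu = 0.000000, Gamma_uuv = 0.000000, Gamma_uvv = 0.000000, Gamma_vuu = 0.000000, Gamma_vuv = 0.000000, Gamma_vvv = 0.000000; k4 = (1.250000, 0.125000, 0.000000, 0.000000)
  Y <- Y + (h/6)(k1 + 2k2 + 2k3 + k4): u = 1.6250, v = 0.5625, du/dtau = 1.2500, dv/dtau = 0.1250
step 3:
  k1: at (u, v) = (1.625000, 0.562500), (du/dtau, dv/dtau) = (1.250000, 0.125000); Gamma_uuu = 0.000000, Gamma_uuv = 0.000000, Gamma_uvv = 0.000000, Gamma_vuu = 0.000000, Gamma_vuv = 0.000000, Gamma_vvv = 0.000000; k1 = (1.250000, 0.125000, 0.000000, 0.000000)
  k2: at (u, v) = (1.781250, 0.578125), (du/dtau, dv/dtau) = (1.250000, 0.125000); Gamma_uuu = 0.000000, Gamma_uuv = 0.000000, Gamma_uvv = 0.000000, Gamma_vuu = 0.000000, Gamma_vuv = 0.000000, Gamma_vvv = 0.000000; k2 = (1.250000, 0.125000, 0.000000, 0.000000)
  k3: at (u, v) = (1.781250, 0.578125), (du/dtau, dv/dtau) = (1.250000, 0.125000); Gamma_uuu = 0.000000, Gamma_uuv = 0.000000, Gamma_uvv = 0.000000, Gamma_vuu = 0.000000, Gamma_vuv = 0.000000, Gamma_vvv = 0.000000; k3 = (1.250000, 0.125000, 0.000000, 0.000000)
  k4: at (u, v) = (1.937500, 0.593750), (du/dtau, dv/dtau) = (1.250000, 0.125000); Gamma_uuu = 0.000000, Gamma_uuv = 0.000000, Gamma_uvv = 0.000000, Gamma_vuu = 0.000000, Gamma_vuv = 0.000000, Gamma_vvv = 0.000000; k4 = (1.250000, 0.125000, 0.000000, 0.000000)
  Y <- Y + (h/6)(k1 + 2k2 + 2k3 + k4): u = 1.9375, v = 0.5938, du/dtau = 1.2500, dv/dtau = 0.1250


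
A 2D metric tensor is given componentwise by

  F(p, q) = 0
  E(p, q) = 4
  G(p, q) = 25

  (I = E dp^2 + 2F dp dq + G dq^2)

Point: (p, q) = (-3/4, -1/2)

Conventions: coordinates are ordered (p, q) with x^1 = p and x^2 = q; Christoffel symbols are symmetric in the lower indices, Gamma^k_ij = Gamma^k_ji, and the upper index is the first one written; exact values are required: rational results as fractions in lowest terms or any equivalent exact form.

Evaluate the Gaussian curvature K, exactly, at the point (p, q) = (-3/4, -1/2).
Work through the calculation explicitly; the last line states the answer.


E = 4, F = 0, G = 25, EG - F^2 = 100 at the point
E_p = 0, E_q = 0, F_p = 0, F_q = 0, G_p = 0, G_q = 0
E_qq = 0, F_pq = 0, G_pp = 0
Evaluate Brioschi's two determinant matrices M1, M2 and divide by (EG - F^2)^2.
M1 = [[-E_qq/2 + F_pq - G_pp/2, E_p/2, F_p - E_q/2], [F_q - G_p/2, E, F], [G_q/2, F, G]] = [[0, 0, 0], [0, 4, 0], [0, 0, 25]]; det M1 = 0
M2 = [[0, E_q/2, G_p/2], [E_q/2, E, F], [G_p/2, F, G]] = [[0, 0, 0], [0, 4, 0], [0, 0, 25]]; det M2 = 0
det M1 - det M2 = 0; K = 0 / (100)^2 = 0

Answer: K = 0


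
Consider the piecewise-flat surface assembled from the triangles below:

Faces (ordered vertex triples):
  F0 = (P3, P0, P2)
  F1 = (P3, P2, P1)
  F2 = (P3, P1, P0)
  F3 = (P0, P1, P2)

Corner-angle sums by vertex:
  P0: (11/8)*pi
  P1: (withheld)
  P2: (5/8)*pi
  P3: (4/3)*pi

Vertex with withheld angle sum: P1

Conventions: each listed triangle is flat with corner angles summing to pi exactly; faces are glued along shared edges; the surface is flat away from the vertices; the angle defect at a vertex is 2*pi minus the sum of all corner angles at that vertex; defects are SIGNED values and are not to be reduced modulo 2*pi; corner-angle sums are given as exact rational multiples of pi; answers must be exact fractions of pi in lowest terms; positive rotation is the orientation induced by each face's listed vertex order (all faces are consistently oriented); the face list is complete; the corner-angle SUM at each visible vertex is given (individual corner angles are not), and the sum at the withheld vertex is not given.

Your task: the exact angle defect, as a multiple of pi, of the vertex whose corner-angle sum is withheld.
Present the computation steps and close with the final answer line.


V = 4, E = 6, F = 4; chi = V - E + F = 2
Gauss-Bonnet: total defect = 2*pi*chi = 4*pi; visible defects sum to (8/3)*pi

Answer: defect(P1) = (4/3)*pi


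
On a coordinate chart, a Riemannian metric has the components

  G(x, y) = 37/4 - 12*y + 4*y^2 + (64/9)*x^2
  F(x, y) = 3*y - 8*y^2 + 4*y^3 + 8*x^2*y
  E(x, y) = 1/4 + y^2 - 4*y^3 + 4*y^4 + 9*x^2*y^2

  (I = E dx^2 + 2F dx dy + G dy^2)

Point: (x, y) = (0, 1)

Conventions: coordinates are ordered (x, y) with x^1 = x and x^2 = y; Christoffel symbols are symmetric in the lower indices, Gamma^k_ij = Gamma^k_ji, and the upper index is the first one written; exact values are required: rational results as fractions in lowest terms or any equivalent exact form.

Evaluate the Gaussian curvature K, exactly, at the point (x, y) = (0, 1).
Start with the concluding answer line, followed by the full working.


Answer: K = -2704/81

E = 5/4, F = -1, G = 5/4, EG - F^2 = 9/16 at the point
E_x = 0, E_y = 6, F_x = 0, F_y = -1, G_x = 0, G_y = -4
E_yy = 26, F_xy = 0, G_xx = 128/9
Using the Brioschi determinant formula for K from the metric derivatives:
M1 = [[-E_yy/2 + F_xy - G_xx/2, E_x/2, F_x - E_y/2], [F_y - G_x/2, E, F], [G_y/2, F, G]] = [[-181/9, 0, -3], [-1, 5/4, -1], [-2, -1, 5/4]]; det M1 = -349/16
M2 = [[0, E_y/2, G_x/2], [E_y/2, E, F], [G_x/2, F, G]] = [[0, 3, 0], [3, 5/4, -1], [0, -1, 5/4]]; det M2 = -45/4
det M1 - det M2 = -169/16; K = -169/16 / (9/16)^2 = -2704/81


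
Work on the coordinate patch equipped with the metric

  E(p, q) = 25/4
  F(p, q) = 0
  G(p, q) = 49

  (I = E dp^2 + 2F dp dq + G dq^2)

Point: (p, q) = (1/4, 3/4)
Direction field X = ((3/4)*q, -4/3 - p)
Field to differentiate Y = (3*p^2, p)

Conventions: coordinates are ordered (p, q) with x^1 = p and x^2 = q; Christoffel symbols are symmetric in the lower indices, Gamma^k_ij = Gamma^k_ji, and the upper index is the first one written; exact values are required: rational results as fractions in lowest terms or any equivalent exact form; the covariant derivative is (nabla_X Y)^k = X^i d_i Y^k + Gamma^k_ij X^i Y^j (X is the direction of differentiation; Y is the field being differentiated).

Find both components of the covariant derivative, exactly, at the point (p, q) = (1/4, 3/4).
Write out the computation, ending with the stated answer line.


E = 25/4, F = 0, G = 49 at the point
E_p = 0, E_q = 0, F_p = 0, F_q = 0, G_p = 0, G_q = 0
EG - F^2 = 1225/4;  g^inv = (4/1225) * [[49, 0], [0, 25/4]]
first-kind symbols [ij,l] = (1/2)(d_i g_jl + d_j g_il - d_l g_ij): [pp,p] = E_p/2 = 0, [pp,q] = F_p - E_q/2 = 0, [pq,p] = E_q/2 = 0, [pq,q] = G_p/2 = 0, [qq,p] = F_q - G_p/2 = 0, [qq,q] = G_q/2 = 0
Gamma^p_ij = (G*[ij,p] - F*[ij,q])/(EG - F^2), Gamma^q_ij = (E*[ij,q] - F*[ij,p])/(EG - F^2)
Gamma_ppp = 0, Gamma_ppq = 0, Gamma_pqq = 0, Gamma_qpp = 0, Gamma_qpq = 0, Gamma_qqq = 0
X = (9/16, -19/12), Y = (3/16, 1/4) at the point

Answer: (nabla_X Y)^p = 27/32, (nabla_X Y)^q = 9/16


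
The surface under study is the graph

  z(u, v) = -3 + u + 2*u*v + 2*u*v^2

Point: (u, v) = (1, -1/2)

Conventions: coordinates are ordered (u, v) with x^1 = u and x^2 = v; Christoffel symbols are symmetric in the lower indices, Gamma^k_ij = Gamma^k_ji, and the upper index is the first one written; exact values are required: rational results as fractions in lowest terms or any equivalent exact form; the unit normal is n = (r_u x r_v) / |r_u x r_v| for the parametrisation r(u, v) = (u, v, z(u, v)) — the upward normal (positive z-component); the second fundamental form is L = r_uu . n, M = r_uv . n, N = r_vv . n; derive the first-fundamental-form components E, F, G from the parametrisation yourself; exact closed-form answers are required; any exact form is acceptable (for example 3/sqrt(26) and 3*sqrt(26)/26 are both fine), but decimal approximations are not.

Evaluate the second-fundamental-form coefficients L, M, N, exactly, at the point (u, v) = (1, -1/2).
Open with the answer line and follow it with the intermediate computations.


Answer: L = 0, M = 0, N = 8*sqrt(5)/5

z_u = 1/2, z_v = 0, z_uu = 0, z_uv = 0, z_vv = 4
E = 5/4, F = 0, G = 1; answer radicand W^2 = 5/4
unnormalised second-form numerators: l = 0, m = 0, n = 4; L = l/sqrt(5/4), and similarly M = m/sqrt(W^2), N = n/sqrt(W^2)


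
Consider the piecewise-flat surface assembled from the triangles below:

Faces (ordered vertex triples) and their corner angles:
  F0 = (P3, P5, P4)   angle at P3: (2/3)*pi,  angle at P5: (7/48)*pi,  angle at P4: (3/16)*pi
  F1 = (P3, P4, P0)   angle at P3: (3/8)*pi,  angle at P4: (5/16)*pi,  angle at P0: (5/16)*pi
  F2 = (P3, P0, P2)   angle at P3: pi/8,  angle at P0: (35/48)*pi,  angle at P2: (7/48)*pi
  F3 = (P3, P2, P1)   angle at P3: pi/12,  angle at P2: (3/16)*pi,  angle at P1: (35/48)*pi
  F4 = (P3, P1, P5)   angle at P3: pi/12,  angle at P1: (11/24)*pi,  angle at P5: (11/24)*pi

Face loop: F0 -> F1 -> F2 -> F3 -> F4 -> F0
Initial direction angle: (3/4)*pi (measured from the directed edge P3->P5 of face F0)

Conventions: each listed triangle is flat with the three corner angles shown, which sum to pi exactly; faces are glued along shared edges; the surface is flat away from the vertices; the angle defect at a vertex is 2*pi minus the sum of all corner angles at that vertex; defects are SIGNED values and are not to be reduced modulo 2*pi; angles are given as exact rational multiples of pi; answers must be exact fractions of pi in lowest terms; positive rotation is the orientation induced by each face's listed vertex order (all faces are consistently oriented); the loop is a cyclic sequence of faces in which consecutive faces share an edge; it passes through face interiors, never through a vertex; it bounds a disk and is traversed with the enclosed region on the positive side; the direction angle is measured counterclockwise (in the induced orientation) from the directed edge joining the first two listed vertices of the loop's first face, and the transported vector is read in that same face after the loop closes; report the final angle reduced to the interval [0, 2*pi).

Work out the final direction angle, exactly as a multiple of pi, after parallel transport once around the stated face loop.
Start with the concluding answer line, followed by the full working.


Answer: final direction angle = (17/12)*pi

enclosed vertex P3: corner angles sum to (4/3)*pi, defect = 2*pi - (4/3)*pi = (2/3)*pi
final direction = starting direction + enclosed defect total, reduced mod 2*pi (induced orientation)
final angle = (3/4)*pi + (2/3)*pi = (17/12)*pi (mod 2*pi)


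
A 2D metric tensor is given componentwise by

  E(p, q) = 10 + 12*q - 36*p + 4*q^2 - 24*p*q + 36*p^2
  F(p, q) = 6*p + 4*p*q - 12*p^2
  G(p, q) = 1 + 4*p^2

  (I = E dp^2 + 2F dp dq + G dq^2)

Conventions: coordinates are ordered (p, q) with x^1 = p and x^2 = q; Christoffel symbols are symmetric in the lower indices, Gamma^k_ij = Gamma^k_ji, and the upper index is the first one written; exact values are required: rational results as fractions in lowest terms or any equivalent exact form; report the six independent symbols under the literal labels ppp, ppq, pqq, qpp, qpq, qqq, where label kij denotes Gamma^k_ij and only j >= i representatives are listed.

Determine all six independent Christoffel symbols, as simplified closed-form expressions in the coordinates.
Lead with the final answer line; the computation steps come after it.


Answer: Gamma_ppp = (18*p - 6*q - 9)/(20*p^2 - 12*p*q - 18*p + 2*q^2 + 6*q + 5), Gamma_ppq = (-6*p + 2*q + 3)/(20*p^2 - 12*p*q - 18*p + 2*q^2 + 6*q + 5), Gamma_pqq = 0, Gamma_qpp = -6*p/(20*p^2 - 12*p*q - 18*p + 2*q^2 + 6*q + 5), Gamma_qpq = 2*p/(20*p^2 - 12*p*q - 18*p + 2*q^2 + 6*q + 5), Gamma_qqq = 0

E = 10 + 12*q - 36*p + 4*q^2 - 24*p*q + 36*p^2; F = 6*p + 4*p*q - 12*p^2; G = 1 + 4*p^2
Gamma^k_ij = (1/2) g^{kl} (d_i g_jl + d_j g_il - d_l g_ij), with g^inv = (1/(EG-F^2)) [[G, -F], [-F, E]]
first partials: E_p = -36 - 24*q + 72*p, E_q = 12 + 8*q - 24*p, F_p = 6 + 4*q - 24*p, F_q = 4*p, G_p = 8*p, G_q = 0
D = EG - F^2 = 10 + 12*q - 36*p + 4*q^2 - 24*p*q + 40*p^2
expanded: Gamma^p_pp = (G E_p - 2F F_p + F E_q)/(2D), Gamma^p_pq = (G E_q - F G_p)/(2D), Gamma^p_qq = (2G F_q - G G_p - F G_q)/(2D), Gamma^q_pp = (2E F_p - E E_q - F E_p)/(2D), Gamma^q_pq = (E G_p - F E_q)/(2D), Gamma^q_qq = (E G_q - 2F F_q + F G_p)/(2D); substitute and cancel common factors


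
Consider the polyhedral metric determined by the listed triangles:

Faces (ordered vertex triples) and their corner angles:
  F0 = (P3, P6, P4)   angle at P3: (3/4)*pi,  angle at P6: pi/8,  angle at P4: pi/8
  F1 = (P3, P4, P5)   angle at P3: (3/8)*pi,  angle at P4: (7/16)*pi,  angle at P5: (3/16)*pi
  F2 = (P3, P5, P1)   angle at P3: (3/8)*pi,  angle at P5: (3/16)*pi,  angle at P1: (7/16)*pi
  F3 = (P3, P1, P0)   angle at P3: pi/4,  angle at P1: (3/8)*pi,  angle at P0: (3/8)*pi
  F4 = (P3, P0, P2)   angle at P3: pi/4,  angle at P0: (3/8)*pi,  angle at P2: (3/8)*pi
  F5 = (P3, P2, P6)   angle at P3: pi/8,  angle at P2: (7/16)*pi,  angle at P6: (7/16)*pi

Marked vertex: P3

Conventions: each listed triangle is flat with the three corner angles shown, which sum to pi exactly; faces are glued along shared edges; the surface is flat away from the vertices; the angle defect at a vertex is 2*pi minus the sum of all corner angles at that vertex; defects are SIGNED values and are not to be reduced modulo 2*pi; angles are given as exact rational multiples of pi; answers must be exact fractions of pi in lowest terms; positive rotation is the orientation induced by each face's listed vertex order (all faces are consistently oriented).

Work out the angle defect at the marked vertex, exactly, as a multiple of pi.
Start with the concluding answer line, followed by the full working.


Answer: defect(P3) = -pi/8

Sum of corner angles at P3: (17/8)*pi
defect = 2*pi - (17/8)*pi


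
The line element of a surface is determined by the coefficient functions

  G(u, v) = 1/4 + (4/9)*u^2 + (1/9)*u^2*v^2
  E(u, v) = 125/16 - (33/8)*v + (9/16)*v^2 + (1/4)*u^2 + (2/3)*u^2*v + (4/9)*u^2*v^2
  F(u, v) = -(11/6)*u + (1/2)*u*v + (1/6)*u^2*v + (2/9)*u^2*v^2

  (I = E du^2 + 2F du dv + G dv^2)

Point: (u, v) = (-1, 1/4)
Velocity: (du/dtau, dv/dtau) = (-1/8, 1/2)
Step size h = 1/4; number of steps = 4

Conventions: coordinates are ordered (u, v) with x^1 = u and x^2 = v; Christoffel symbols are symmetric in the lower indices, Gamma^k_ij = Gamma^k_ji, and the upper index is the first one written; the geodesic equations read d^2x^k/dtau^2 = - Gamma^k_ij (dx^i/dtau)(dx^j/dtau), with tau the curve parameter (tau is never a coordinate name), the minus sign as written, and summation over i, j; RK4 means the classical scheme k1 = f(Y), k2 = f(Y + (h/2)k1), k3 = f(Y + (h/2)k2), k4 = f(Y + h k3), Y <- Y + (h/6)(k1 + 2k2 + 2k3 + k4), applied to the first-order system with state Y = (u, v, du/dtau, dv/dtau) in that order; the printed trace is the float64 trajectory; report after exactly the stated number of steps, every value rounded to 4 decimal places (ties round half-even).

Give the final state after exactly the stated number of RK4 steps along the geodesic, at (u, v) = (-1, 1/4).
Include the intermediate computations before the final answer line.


f(Y) = (du/dtau, dv/dtau, -Gamma^u_ij Y'^i Y'^j, -Gamma^v_ij Y'^i Y'^j) with the Gammas evaluated at the stage position; h = 0.250000; intermediate values shown to 6 dp
step 0: u = -1.0000, v = 0.2500, du/dtau = -0.1250, dv/dtau = 0.5000
step 1:
  k1: at (u, v) = (-1.000000, 0.250000), (du/dtau, dv/dtau) = (-0.125000, 0.500000); Gamma_uuu = 0.147143, Gamma_uuv = -0.121155, Gamma_uvv = 0.056394, Gamma_vuu = -0.857667, Gamma_vuv = -0.338878, Gamma_vvv = -0.102219; k1 = (-0.125000, 0.500000, -0.031542, -0.003404)
  k2: at (u, v) = (-1.015625, 0.312500), (du/dtau, dv/dtau) = (-0.128943, 0.499575); Gamma_uuu = 0.202911, Gamma_uuv = -0.095046, Gamma_uvv = 0.067214, Gamma_vuu = -1.095547, Gamma_vuv = -0.407547, Gamma_vvv = -0.116427; k2 = (-0.128943, 0.499575, -0.032394, -0.005234)
  k3: at (u, v) = (-1.016118, 0.312447), (du/dtau, dv/dtau) = (-0.129049, 0.499346); Gamma_uuu = 0.203319, Gamma_uuv = -0.094776, Gamma_uvv = 0.067314, Gamma_vuu = -1.096798, Gamma_vuv = -0.408145, Gamma_vvv = -0.116645; k3 = (-0.129049, 0.499346, -0.032385, -0.005251)
  k4: at (u, v) = (-1.032262, 0.374836), (du/dtau, dv/dtau) = (-0.133096, 0.498687); Gamma_uuu = 0.265907, Gamma_uuv = -0.064076, Gamma_uvv = 0.080073, Gamma_vuu = -1.349234, Gamma_vuv = -0.485849, Gamma_vvv = -0.134636; k4 = (-0.133096, 0.498687, -0.033130, -0.007111)
  Y <- Y + (h/6)(k1 + 2k2 + 2k3 + k4): u = -1.0323, v = 0.3749, du/dtau = -0.1331, dv/dtau = 0.4987
step 2:
  k1: at (u, v) = (-1.032253, 0.374855), (du/dtau, dv/dtau) = (-0.133093, 0.498688); Gamma_uuu = 0.265912, Gamma_uuv = -0.064075, Gamma_uvv = 0.080074, Gamma_vuu = -1.349270, Gamma_vuv = -0.485854, Gamma_vvv = -0.134635; k1 = (-0.133093, 0.498688, -0.033129, -0.007111)
  k2: at (u, v) = (-1.048890, 0.437191), (du/dtau, dv/dtau) = (-0.137234, 0.497799); Gamma_uuu = 0.335688, Gamma_uuv = -0.028310, Gamma_uvv = 0.095002, Gamma_vuu = -1.615780, Gamma_vuv = -0.573123, Gamma_vvv = -0.156777; k2 = (-0.137234, 0.497799, -0.033732, -0.009025)
  k3: at (u, v) = (-1.049408, 0.437080), (du/dtau, dv/dtau) = (-0.137309, 0.497560); Gamma_uuu = 0.336192, Gamma_uuv = -0.027965, Gamma_uvv = 0.095130, Gamma_vuu = -1.617081, Gamma_vuv = -0.573841, Gamma_vvv = -0.157050; k3 = (-0.137309, 0.497560, -0.033710, -0.009041)
  k4: at (u, v) = (-1.066581, 0.499245), (du/dtau, dv/dtau) = (-0.141520, 0.496428); Gamma_uuu = 0.413529, Gamma_uuv = 0.013411, Gamma_uvv = 0.112485, Gamma_vuu = -1.896848, Gamma_vuv = -0.671249, Gamma_vvv = -0.183757; k4 = (-0.141520, 0.496428, -0.034119, -0.011041)
  Y <- Y + (h/6)(k1 + 2k2 + 2k3 + k4): u = -1.0666, v = 0.4993, du/dtau = -0.1415, dv/dtau = 0.4964
step 3:
  k1: at (u, v) = (-1.066574, 0.499265), (du/dtau, dv/dtau) = (-0.141515, 0.496426); Gamma_uuu = 0.413540, Gamma_uuv = 0.013415, Gamma_uvv = 0.112487, Gamma_vuu = -1.896898, Gamma_vuv = -0.671261, Gamma_vvv = -0.183759; k1 = (-0.141515, 0.496426, -0.034118, -0.011041)
  k2: at (u, v) = (-1.084264, 0.561318), (du/dtau, dv/dtau) = (-0.145780, 0.495046); Gamma_uuu = 0.498706, Gamma_uuv = 0.060880, Gamma_uvv = 0.132506, Gamma_vuu = -2.189203, Gamma_vuv = -0.779262, Gamma_vvv = -0.215365; k2 = (-0.145780, 0.495046, -0.034285, -0.013171)
  k3: at (u, v) = (-1.084797, 0.561146), (du/dtau, dv/dtau) = (-0.145801, 0.494780); Gamma_uuu = 0.499287, Gamma_uuv = 0.061298, Gamma_uvv = 0.132661, Gamma_vuu = -2.190476, Gamma_vuv = -0.780081, Gamma_vvv = -0.215689; k3 = (-0.145801, 0.494780, -0.034246, -0.013182)
  k4: at (u, v) = (-1.103024, 0.622960), (du/dtau, dv/dtau) = (-0.150077, 0.493131); Gamma_uuu = 0.592432, Gamma_uuv = 0.115326, Gamma_uvv = 0.155574, Gamma_vuu = -2.494014, Gamma_vuv = -0.899019, Gamma_vvv = -0.252506; k4 = (-0.150077, 0.493131, -0.034106, -0.015492)
  Y <- Y + (h/6)(k1 + 2k2 + 2k3 + k4): u = -1.1030, v = 0.6230, du/dtau = -0.1501, dv/dtau = 0.4931
step 4:
  k1: at (u, v) = (-1.103022, 0.622982), (du/dtau, dv/dtau) = (-0.150069, 0.493125); Gamma_uuu = 0.592453, Gamma_uuv = 0.115337, Gamma_uvv = 0.155579, Gamma_vuu = -2.494092, Gamma_vuv = -0.899045, Gamma_vvv = -0.252513; k1 = (-0.150069, 0.493125, -0.034104, -0.015491)
  k2: at (u, v) = (-1.121781, 0.684623), (du/dtau, dv/dtau) = (-0.154332, 0.491188); Gamma_uuu = 0.693633, Gamma_uuv = 0.176319, Gamma_uvv = 0.181584, Gamma_vuu = -2.807832, Gamma_vuv = -1.029157, Gamma_vvv = -0.294765; k2 = (-0.154332, 0.491188, -0.033599, -0.018038)
  k3: at (u, v) = (-1.122314, 0.684381), (du/dtau, dv/dtau) = (-0.154269, 0.490870); Gamma_uuu = 0.694240, Gamma_uuv = 0.176781, Gamma_uvv = 0.181756, Gamma_vuu = -2.808930, Gamma_vuv = -1.030008, Gamma_vvv = -0.295115; k3 = (-0.154269, 0.490870, -0.033543, -0.018038)
  k4: at (u, v) = (-1.141589, 0.745700), (du/dtau, dv/dtau) = (-0.158454, 0.488615); Gamma_uuu = 0.803166, Gamma_uuv = 0.244935, Gamma_uvv = 0.210974, Gamma_vuu = -3.130798, Gamma_vuv = -1.171110, Gamma_vvv = -0.342869; k4 = (-0.158454, 0.488615, -0.032607, -0.020877)
  Y <- Y + (h/6)(k1 + 2k2 + 2k3 + k4): u = -1.1416, v = 0.7457, du/dtau = -0.1584, dv/dtau = 0.4886

Answer: u = -1.1416, v = 0.7457, du/dtau = -0.1584, dv/dtau = 0.4886


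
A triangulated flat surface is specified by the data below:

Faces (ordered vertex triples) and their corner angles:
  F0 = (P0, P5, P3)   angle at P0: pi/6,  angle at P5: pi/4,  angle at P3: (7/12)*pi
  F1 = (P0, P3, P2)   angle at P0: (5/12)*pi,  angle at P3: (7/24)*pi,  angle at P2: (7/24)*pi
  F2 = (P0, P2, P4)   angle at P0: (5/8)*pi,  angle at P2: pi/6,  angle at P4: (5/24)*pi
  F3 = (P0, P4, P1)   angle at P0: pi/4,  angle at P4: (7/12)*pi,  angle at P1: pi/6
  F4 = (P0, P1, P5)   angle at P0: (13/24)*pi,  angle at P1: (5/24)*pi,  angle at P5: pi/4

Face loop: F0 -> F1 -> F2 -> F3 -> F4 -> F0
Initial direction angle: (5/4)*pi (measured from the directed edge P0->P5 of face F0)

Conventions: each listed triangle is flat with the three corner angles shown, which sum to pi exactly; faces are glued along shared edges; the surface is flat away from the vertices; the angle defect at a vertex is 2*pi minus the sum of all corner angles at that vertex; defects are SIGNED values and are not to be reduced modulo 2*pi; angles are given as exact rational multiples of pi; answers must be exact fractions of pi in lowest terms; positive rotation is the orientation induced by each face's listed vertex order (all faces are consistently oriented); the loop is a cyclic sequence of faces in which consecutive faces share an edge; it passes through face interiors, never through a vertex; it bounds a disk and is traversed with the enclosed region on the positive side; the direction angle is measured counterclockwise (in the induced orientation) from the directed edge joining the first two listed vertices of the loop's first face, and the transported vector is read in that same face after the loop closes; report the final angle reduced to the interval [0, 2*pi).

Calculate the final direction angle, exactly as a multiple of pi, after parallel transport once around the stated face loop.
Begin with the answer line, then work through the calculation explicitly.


Answer: final direction angle = (5/4)*pi

enclosed vertex P0: corner angles sum to 2*pi, defect = 2*pi - 2*pi = 0
summing the enclosed defects onto the initial angle, mod 2*pi in the induced orientation:
final angle = (5/4)*pi + 0 = (5/4)*pi (mod 2*pi)


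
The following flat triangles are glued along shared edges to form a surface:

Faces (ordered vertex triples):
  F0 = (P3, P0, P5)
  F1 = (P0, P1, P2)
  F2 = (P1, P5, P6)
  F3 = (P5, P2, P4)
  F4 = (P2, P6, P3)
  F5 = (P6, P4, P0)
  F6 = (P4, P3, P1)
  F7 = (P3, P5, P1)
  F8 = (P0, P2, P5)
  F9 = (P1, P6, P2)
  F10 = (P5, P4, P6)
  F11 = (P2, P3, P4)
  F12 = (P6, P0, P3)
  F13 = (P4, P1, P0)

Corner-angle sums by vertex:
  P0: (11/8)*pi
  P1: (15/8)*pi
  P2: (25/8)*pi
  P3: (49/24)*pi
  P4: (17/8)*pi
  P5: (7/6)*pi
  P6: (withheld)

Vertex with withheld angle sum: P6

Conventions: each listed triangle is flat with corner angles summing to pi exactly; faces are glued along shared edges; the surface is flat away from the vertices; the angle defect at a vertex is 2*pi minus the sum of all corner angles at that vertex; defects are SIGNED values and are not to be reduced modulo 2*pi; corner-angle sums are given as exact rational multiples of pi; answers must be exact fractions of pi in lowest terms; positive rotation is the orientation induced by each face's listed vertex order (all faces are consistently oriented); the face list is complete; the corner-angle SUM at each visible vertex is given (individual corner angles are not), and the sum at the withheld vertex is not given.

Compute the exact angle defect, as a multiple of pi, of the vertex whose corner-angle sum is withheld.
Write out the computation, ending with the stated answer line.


V = 7, E = 21, F = 14; chi = V - E + F = 0
Gauss-Bonnet: total defect = 2*pi*chi = 0; visible defects sum to (7/24)*pi

Answer: defect(P6) = (-7/24)*pi


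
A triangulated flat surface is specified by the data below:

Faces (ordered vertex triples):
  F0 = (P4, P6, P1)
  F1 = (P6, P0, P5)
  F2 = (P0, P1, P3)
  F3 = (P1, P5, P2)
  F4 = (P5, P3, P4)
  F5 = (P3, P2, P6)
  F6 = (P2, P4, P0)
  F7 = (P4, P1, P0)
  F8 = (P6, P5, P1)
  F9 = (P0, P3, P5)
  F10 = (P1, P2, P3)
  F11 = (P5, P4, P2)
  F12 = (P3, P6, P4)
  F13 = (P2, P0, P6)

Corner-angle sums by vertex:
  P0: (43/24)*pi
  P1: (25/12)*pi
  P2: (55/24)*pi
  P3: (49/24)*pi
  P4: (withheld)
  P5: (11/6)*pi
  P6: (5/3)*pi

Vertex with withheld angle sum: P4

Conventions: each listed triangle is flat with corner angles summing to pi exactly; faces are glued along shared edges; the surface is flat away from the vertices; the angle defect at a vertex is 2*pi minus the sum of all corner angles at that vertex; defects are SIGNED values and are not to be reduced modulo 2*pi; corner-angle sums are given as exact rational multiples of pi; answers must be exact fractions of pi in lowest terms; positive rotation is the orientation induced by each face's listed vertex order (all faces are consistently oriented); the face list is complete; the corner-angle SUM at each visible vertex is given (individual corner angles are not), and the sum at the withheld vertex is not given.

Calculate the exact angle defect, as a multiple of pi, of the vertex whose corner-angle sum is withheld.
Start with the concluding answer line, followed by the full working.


Answer: defect(P4) = (-7/24)*pi

V = 7, E = 21, F = 14; chi = V - E + F = 0
Gauss-Bonnet: total defect = 2*pi*chi = 0; visible defects sum to (7/24)*pi


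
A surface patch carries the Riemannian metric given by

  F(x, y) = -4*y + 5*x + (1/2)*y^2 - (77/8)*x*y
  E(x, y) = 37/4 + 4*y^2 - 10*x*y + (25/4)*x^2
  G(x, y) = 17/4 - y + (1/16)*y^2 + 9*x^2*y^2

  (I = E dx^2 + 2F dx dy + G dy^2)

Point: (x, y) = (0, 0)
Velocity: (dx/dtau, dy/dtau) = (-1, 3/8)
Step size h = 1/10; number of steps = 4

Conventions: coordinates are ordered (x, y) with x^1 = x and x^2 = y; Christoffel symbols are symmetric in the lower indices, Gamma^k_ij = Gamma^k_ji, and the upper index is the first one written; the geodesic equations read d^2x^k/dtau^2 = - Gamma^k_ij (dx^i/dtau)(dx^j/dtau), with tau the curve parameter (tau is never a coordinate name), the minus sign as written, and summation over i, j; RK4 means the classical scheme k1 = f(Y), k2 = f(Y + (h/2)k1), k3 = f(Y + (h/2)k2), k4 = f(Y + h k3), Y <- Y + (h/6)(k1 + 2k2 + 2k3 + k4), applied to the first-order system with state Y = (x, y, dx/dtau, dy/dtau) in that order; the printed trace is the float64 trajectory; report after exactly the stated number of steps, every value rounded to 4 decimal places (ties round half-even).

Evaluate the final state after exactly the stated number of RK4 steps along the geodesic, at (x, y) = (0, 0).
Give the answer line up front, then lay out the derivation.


Answer: x = -0.3919, y = 0.0810, dx/dtau = -0.9484, dy/dtau = 0.0866

f(Y) = (dx/dtau, dy/dtau, -Gamma^x_ij Y'^i Y'^j, -Gamma^y_ij Y'^i Y'^j) with the Gammas evaluated at the stage position; h = 0.100000; intermediate values shown to 6 dp
step 0: x = 0.0000, y = 0.0000, dx/dtau = -1.0000, dy/dtau = 0.3750
step 1:
  k1: at (x, y) = (0.000000, 0.000000), (dx/dtau, dy/dtau) = (-1.000000, 0.375000); Gamma_xxx = 0.000000, Gamma_xxy = 0.000000, Gamma_xyy = -0.432432, Gamma_yxx = 1.176471, Gamma_yxy = 0.000000, Gamma_yyy = -0.117647; k1 = (-1.000000, 0.375000, 0.060811, -1.159926)
  k2: at (x, y) = (-0.050000, 0.018750), (dx/dtau, dy/dtau) = (-0.996959, 0.317004); Gamma_xxx = -0.007652, Gamma_xxy = 0.035123, Gamma_xyy = -0.382266, Gamma_yxx = 1.061644, Gamma_yxy = 0.002584, Gamma_yyy = -0.146321; k2 = (-0.996959, 0.317004, 0.068220, -1.038861)
  k3: at (x, y) = (-0.049848, 0.015850), (dx/dtau, dy/dtau) = (-0.996589, 0.323057); Gamma_xxx = -0.006943, Gamma_xxy = 0.033789, Gamma_xyy = -0.382617, Gamma_yxx = 1.070501, Gamma_yxy = 0.002407, Gamma_yyy = -0.145322; k3 = (-0.996589, 0.323057, 0.068585, -1.046494)
  k4: at (x, y) = (-0.099659, 0.032306), (dx/dtau, dy/dtau) = (-0.993141, 0.270351); Gamma_xxx = -0.022719, Gamma_xxy = 0.067721, Gamma_xyy = -0.332192, Gamma_yxx = 0.959730, Gamma_yxy = 0.009347, Gamma_yyy = -0.164321; k4 = (-0.993141, 0.270351, 0.083054, -0.929581)
  Y <- Y + (h/6)(k1 + 2k2 + 2k3 + k4): x = -0.0997, y = 0.0321, dx/dtau = -0.9930, dy/dtau = 0.2707
step 2:
  k1: at (x, y) = (-0.099671, 0.032091), (dx/dtau, dy/dtau) = (-0.993042, 0.270663); Gamma_xxx = -0.022633, Gamma_xxy = 0.067636, Gamma_xyy = -0.332200, Gamma_yxx = 0.960376, Gamma_yxy = 0.009328, Gamma_yyy = -0.164275; k1 = (-0.993042, 0.270663, 0.083013, -0.930009)
  k2: at (x, y) = (-0.149323, 0.045624), (dx/dtau, dy/dtau) = (-0.988891, 0.224163); Gamma_xxx = -0.044834, Gamma_xxy = 0.099962, Gamma_xyy = -0.281459, Gamma_yxx = 0.854495, Gamma_yxy = 0.019839, Gamma_yyy = -0.173784; k2 = (-0.988891, 0.224163, 0.102304, -0.818088)
  k3: at (x, y) = (-0.149115, 0.043299), (dx/dtau, dy/dtau) = (-0.987927, 0.229759); Gamma_xxx = -0.043411, Gamma_xxy = 0.098876, Gamma_xyy = -0.281935, Gamma_yxx = 0.862172, Gamma_yxy = 0.019512, Gamma_yyy = -0.173483; k3 = (-0.987927, 0.229759, 0.102139, -0.823464)
  k4: at (x, y) = (-0.198463, 0.055067), (dx/dtau, dy/dtau) = (-0.982828, 0.188317); Gamma_xxx = -0.070476, Gamma_xxy = 0.129867, Gamma_xyy = -0.231074, Gamma_yxx = 0.757700, Gamma_yxy = 0.032935, Gamma_yyy = -0.174581; k4 = (-0.982828, 0.188317, 0.124343, -0.713518)
  Y <- Y + (h/6)(k1 + 2k2 + 2k3 + k4): x = -0.1985, y = 0.0549, dx/dtau = -0.9828, dy/dtau = 0.1886
step 3:
  k1: at (x, y) = (-0.198496, 0.054872), (dx/dtau, dy/dtau) = (-0.982771, 0.188553); Gamma_xxx = -0.070349, Gamma_xxy = 0.129805, Gamma_xyy = -0.231069, Gamma_yxx = 0.758300, Gamma_yxy = 0.032918, Gamma_yyy = -0.174576; k1 = (-0.982771, 0.188553, 0.124267, -0.713990)
  k2: at (x, y) = (-0.247634, 0.064299), (dx/dtau, dy/dtau) = (-0.976558, 0.152853); Gamma_xxx = -0.100839, Gamma_xxy = 0.159102, Gamma_xyy = -0.180202, Gamma_yxx = 0.656749, Gamma_yxy = 0.048705, Gamma_yyy = -0.167606; k2 = (-0.976558, 0.152853, 0.147876, -0.607862)
  k3: at (x, y) = (-0.247324, 0.062514), (dx/dtau, dy/dtau) = (-0.975378, 0.158159); Gamma_xxx = -0.099183, Gamma_xxy = 0.158256, Gamma_xyy = -0.180822, Gamma_yxx = 0.663295, Gamma_yxy = 0.048382, Gamma_yyy = -0.167842; k3 = (-0.975378, 0.158159, 0.147708, -0.611907)
  k4: at (x, y) = (-0.296034, 0.070688), (dx/dtau, dy/dtau) = (-0.968001, 0.127362); Gamma_xxx = -0.132425, Gamma_xxy = 0.186106, Gamma_xyy = -0.130275, Gamma_yxx = 0.561785, Gamma_yxy = 0.066170, Gamma_yyy = -0.153680; k4 = (-0.968001, 0.127362, 0.172087, -0.507598)
  Y <- Y + (h/6)(k1 + 2k2 + 2k3 + k4): x = -0.2961, y = 0.0705, dx/dtau = -0.9680, dy/dtau = 0.1275
step 4:
  k1: at (x, y) = (-0.296073, 0.070504), (dx/dtau, dy/dtau) = (-0.967979, 0.127534); Gamma_xxx = -0.132275, Gamma_xxy = 0.186060, Gamma_xyy = -0.130272, Gamma_yxx = 0.562370, Gamma_yxy = 0.066166, Gamma_yyy = -0.153705; k1 = (-0.967979, 0.127534, 0.171996, -0.508096)
  k2: at (x, y) = (-0.344472, 0.076881), (dx/dtau, dy/dtau) = (-0.959379, 0.102129); Gamma_xxx = -0.167059, Gamma_xxy = 0.212210, Gamma_xyy = -0.080217, Gamma_yxx = 0.462727, Gamma_yxy = 0.085582, Gamma_yyy = -0.132838; k2 = (-0.959379, 0.102129, 0.196184, -0.407742)
  k3: at (x, y) = (-0.344042, 0.075610), (dx/dtau, dy/dtau) = (-0.958170, 0.107147); Gamma_xxx = -0.165503, Gamma_xxy = 0.211589, Gamma_xyy = -0.080933, Gamma_yxx = 0.468029, Gamma_yxy = 0.085315, Gamma_yyy = -0.133450; k3 = (-0.958170, 0.107147, 0.196321, -0.410643)
  k4: at (x, y) = (-0.391890, 0.081219), (dx/dtau, dy/dtau) = (-0.948347, 0.086469); Gamma_xxx = -0.201784, Gamma_xxy = 0.236281, Gamma_xyy = -0.031640, Gamma_yxx = 0.367490, Gamma_yxy = 0.106098, Gamma_yyy = -0.106536; k4 = (-0.948347, 0.086469, 0.220465, -0.312310)
  Y <- Y + (h/6)(k1 + 2k2 + 2k3 + k4): x = -0.3919, y = 0.0810, dx/dtau = -0.9484, dy/dtau = 0.0866
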